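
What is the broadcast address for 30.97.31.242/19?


Network: 30.97.0.0/19
Host bits = 13
Set all host bits to 1:
Broadcast: 30.97.31.255


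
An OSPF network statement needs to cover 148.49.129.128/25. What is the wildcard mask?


Subnet mask: 255.255.255.128
Wildcard = 255.255.255.255 - subnet mask
255 - 255 = 0
255 - 255 = 0
255 - 255 = 0
255 - 128 = 127
Wildcard: 0.0.0.127


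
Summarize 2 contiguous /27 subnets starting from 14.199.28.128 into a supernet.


Original prefix: /27
Number of subnets: 2 = 2^1
New prefix = 27 - 1 = 26
Supernet: 14.199.28.128/26


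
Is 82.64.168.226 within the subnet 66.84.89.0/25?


Subnet network: 66.84.89.0
Test IP AND mask: 82.64.168.128
No, 82.64.168.226 is not in 66.84.89.0/25


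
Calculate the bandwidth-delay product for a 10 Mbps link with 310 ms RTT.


BDP = bandwidth * RTT
= 10 Mbps * 310 ms
= 10 * 1e6 * 310 / 1000 bits
= 3100000 bits
= 387500 bytes
= 378.418 KB
BDP = 3100000 bits (387500 bytes)


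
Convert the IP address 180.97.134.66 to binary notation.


180 = 10110100
97 = 01100001
134 = 10000110
66 = 01000010
Binary: 10110100.01100001.10000110.01000010


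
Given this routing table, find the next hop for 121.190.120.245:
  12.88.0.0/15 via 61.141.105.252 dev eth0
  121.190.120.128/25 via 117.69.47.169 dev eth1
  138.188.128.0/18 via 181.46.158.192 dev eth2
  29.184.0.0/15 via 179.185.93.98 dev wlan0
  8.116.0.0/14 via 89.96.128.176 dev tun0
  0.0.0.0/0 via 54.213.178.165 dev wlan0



Longest prefix match for 121.190.120.245:
  /15 12.88.0.0: no
  /25 121.190.120.128: MATCH
  /18 138.188.128.0: no
  /15 29.184.0.0: no
  /14 8.116.0.0: no
  /0 0.0.0.0: MATCH
Selected: next-hop 117.69.47.169 via eth1 (matched /25)


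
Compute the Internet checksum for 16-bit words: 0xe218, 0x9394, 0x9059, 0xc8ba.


Sum all words (with carry folding):
+ 0xe218 = 0xe218
+ 0x9394 = 0x75ad
+ 0x9059 = 0x0607
+ 0xc8ba = 0xcec1
One's complement: ~0xcec1
Checksum = 0x313e


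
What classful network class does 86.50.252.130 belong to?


First octet: 86
Binary: 01010110
0xxxxxxx -> Class A (1-126)
Class A, default mask 255.0.0.0 (/8)


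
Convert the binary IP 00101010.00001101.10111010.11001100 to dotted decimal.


00101010 = 42
00001101 = 13
10111010 = 186
11001100 = 204
IP: 42.13.186.204


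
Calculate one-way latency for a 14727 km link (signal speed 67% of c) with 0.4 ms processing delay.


Speed = 0.67 * 3e5 km/s = 201000 km/s
Propagation delay = 14727 / 201000 = 0.0733 s = 73.2687 ms
Processing delay = 0.4 ms
Total one-way latency = 73.6687 ms


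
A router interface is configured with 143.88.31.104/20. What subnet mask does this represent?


/20 means 20 network bits, 12 host bits
Binary: 11111111111111111111000000000000
Mask: 255.255.240.0


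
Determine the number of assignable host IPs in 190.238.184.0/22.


Host bits = 32 - 22 = 10
Total addresses = 2^10 = 1024
Usable = total - 2 (network and broadcast)
Usable hosts: 1022


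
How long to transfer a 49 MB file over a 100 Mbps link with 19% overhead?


Effective throughput = 100 * (1 - 19/100) = 81 Mbps
File size in Mb = 49 * 8 = 392 Mb
Time = 392 / 81
Time = 4.8395 seconds


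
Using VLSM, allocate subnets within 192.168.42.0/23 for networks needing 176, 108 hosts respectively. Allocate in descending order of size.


176 hosts -> /24 (254 usable): 192.168.42.0/24
108 hosts -> /25 (126 usable): 192.168.43.0/25
Allocation: 192.168.42.0/24 (176 hosts, 254 usable); 192.168.43.0/25 (108 hosts, 126 usable)


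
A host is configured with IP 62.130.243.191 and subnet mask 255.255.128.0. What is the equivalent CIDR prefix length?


Binary: 11111111.11111111.10000000.00000000
Count leading 1s
Prefix: /17


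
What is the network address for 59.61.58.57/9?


IP:   00111011.00111101.00111010.00111001
Mask: 11111111.10000000.00000000.00000000
AND operation:
Net:  00111011.00000000.00000000.00000000
Network: 59.0.0.0/9


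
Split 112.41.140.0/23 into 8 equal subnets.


New prefix = 23 + 3 = 26
Each subnet has 64 addresses
  112.41.140.0/26
  112.41.140.64/26
  112.41.140.128/26
  112.41.140.192/26
  112.41.141.0/26
  112.41.141.64/26
  112.41.141.128/26
  112.41.141.192/26
Subnets: 112.41.140.0/26, 112.41.140.64/26, 112.41.140.128/26, 112.41.140.192/26, 112.41.141.0/26, 112.41.141.64/26, 112.41.141.128/26, 112.41.141.192/26


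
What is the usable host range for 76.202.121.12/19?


Network: 76.202.96.0
Broadcast: 76.202.127.255
First usable = network + 1
Last usable = broadcast - 1
Range: 76.202.96.1 to 76.202.127.254


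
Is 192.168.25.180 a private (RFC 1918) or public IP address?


RFC 1918 private ranges:
  10.0.0.0/8 (10.0.0.0 - 10.255.255.255)
  172.16.0.0/12 (172.16.0.0 - 172.31.255.255)
  192.168.0.0/16 (192.168.0.0 - 192.168.255.255)
Private (in 192.168.0.0/16)


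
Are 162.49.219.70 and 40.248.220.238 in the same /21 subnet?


Mask: 255.255.248.0
162.49.219.70 AND mask = 162.49.216.0
40.248.220.238 AND mask = 40.248.216.0
No, different subnets (162.49.216.0 vs 40.248.216.0)


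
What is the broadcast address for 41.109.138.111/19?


Network: 41.109.128.0/19
Host bits = 13
Set all host bits to 1:
Broadcast: 41.109.159.255


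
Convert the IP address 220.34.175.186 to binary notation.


220 = 11011100
34 = 00100010
175 = 10101111
186 = 10111010
Binary: 11011100.00100010.10101111.10111010


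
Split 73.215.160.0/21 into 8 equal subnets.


New prefix = 21 + 3 = 24
Each subnet has 256 addresses
  73.215.160.0/24
  73.215.161.0/24
  73.215.162.0/24
  73.215.163.0/24
  73.215.164.0/24
  73.215.165.0/24
  73.215.166.0/24
  73.215.167.0/24
Subnets: 73.215.160.0/24, 73.215.161.0/24, 73.215.162.0/24, 73.215.163.0/24, 73.215.164.0/24, 73.215.165.0/24, 73.215.166.0/24, 73.215.167.0/24


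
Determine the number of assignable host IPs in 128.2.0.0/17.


Host bits = 32 - 17 = 15
Total addresses = 2^15 = 32768
Usable = total - 2 (network and broadcast)
Usable hosts: 32766


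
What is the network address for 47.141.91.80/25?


IP:   00101111.10001101.01011011.01010000
Mask: 11111111.11111111.11111111.10000000
AND operation:
Net:  00101111.10001101.01011011.00000000
Network: 47.141.91.0/25


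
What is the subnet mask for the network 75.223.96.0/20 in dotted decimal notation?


/20 means 20 network bits, 12 host bits
Binary: 11111111111111111111000000000000
Mask: 255.255.240.0


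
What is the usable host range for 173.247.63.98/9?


Network: 173.128.0.0
Broadcast: 173.255.255.255
First usable = network + 1
Last usable = broadcast - 1
Range: 173.128.0.1 to 173.255.255.254


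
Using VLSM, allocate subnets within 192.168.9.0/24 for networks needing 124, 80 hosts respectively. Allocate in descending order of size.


124 hosts -> /25 (126 usable): 192.168.9.0/25
80 hosts -> /25 (126 usable): 192.168.9.128/25
Allocation: 192.168.9.0/25 (124 hosts, 126 usable); 192.168.9.128/25 (80 hosts, 126 usable)


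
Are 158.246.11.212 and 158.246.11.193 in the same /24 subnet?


Mask: 255.255.255.0
158.246.11.212 AND mask = 158.246.11.0
158.246.11.193 AND mask = 158.246.11.0
Yes, same subnet (158.246.11.0)


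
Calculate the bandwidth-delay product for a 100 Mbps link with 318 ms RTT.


BDP = bandwidth * RTT
= 100 Mbps * 318 ms
= 100 * 1e6 * 318 / 1000 bits
= 31800000 bits
= 3975000 bytes
= 3881.8359 KB
BDP = 31800000 bits (3975000 bytes)


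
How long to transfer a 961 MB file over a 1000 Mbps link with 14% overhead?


Effective throughput = 1000 * (1 - 14/100) = 860 Mbps
File size in Mb = 961 * 8 = 7688 Mb
Time = 7688 / 860
Time = 8.9395 seconds


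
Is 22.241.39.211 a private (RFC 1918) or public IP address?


RFC 1918 private ranges:
  10.0.0.0/8 (10.0.0.0 - 10.255.255.255)
  172.16.0.0/12 (172.16.0.0 - 172.31.255.255)
  192.168.0.0/16 (192.168.0.0 - 192.168.255.255)
Public (not in any RFC 1918 range)


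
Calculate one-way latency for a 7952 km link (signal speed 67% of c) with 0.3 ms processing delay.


Speed = 0.67 * 3e5 km/s = 201000 km/s
Propagation delay = 7952 / 201000 = 0.0396 s = 39.5622 ms
Processing delay = 0.3 ms
Total one-way latency = 39.8622 ms


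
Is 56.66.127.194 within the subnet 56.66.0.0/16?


Subnet network: 56.66.0.0
Test IP AND mask: 56.66.0.0
Yes, 56.66.127.194 is in 56.66.0.0/16


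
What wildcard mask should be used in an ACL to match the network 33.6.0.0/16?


Subnet mask: 255.255.0.0
Wildcard = 255.255.255.255 - subnet mask
255 - 255 = 0
255 - 255 = 0
255 - 0 = 255
255 - 0 = 255
Wildcard: 0.0.255.255


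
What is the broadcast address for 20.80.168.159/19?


Network: 20.80.160.0/19
Host bits = 13
Set all host bits to 1:
Broadcast: 20.80.191.255


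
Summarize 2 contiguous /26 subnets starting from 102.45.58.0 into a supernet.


Original prefix: /26
Number of subnets: 2 = 2^1
New prefix = 26 - 1 = 25
Supernet: 102.45.58.0/25


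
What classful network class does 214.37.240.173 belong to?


First octet: 214
Binary: 11010110
110xxxxx -> Class C (192-223)
Class C, default mask 255.255.255.0 (/24)


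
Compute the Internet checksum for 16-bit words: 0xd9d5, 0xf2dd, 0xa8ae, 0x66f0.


Sum all words (with carry folding):
+ 0xd9d5 = 0xd9d5
+ 0xf2dd = 0xccb3
+ 0xa8ae = 0x7562
+ 0x66f0 = 0xdc52
One's complement: ~0xdc52
Checksum = 0x23ad


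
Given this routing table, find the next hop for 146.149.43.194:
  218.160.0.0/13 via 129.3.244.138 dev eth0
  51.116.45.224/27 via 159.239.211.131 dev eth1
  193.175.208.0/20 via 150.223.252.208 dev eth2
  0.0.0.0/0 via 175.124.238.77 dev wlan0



Longest prefix match for 146.149.43.194:
  /13 218.160.0.0: no
  /27 51.116.45.224: no
  /20 193.175.208.0: no
  /0 0.0.0.0: MATCH
Selected: next-hop 175.124.238.77 via wlan0 (matched /0)


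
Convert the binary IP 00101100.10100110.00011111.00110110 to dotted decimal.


00101100 = 44
10100110 = 166
00011111 = 31
00110110 = 54
IP: 44.166.31.54


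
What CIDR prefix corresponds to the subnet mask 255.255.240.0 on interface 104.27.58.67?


Binary: 11111111.11111111.11110000.00000000
Count leading 1s
Prefix: /20


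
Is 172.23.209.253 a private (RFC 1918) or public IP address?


RFC 1918 private ranges:
  10.0.0.0/8 (10.0.0.0 - 10.255.255.255)
  172.16.0.0/12 (172.16.0.0 - 172.31.255.255)
  192.168.0.0/16 (192.168.0.0 - 192.168.255.255)
Private (in 172.16.0.0/12)


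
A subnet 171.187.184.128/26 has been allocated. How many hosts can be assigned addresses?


Host bits = 32 - 26 = 6
Total addresses = 2^6 = 64
Usable = total - 2 (network and broadcast)
Usable hosts: 62


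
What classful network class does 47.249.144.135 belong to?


First octet: 47
Binary: 00101111
0xxxxxxx -> Class A (1-126)
Class A, default mask 255.0.0.0 (/8)


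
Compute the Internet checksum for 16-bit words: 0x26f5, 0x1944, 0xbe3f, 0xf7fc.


Sum all words (with carry folding):
+ 0x26f5 = 0x26f5
+ 0x1944 = 0x4039
+ 0xbe3f = 0xfe78
+ 0xf7fc = 0xf675
One's complement: ~0xf675
Checksum = 0x098a


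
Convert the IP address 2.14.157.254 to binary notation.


2 = 00000010
14 = 00001110
157 = 10011101
254 = 11111110
Binary: 00000010.00001110.10011101.11111110


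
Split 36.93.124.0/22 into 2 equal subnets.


New prefix = 22 + 1 = 23
Each subnet has 512 addresses
  36.93.124.0/23
  36.93.126.0/23
Subnets: 36.93.124.0/23, 36.93.126.0/23


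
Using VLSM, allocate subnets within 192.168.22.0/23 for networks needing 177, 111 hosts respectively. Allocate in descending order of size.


177 hosts -> /24 (254 usable): 192.168.22.0/24
111 hosts -> /25 (126 usable): 192.168.23.0/25
Allocation: 192.168.22.0/24 (177 hosts, 254 usable); 192.168.23.0/25 (111 hosts, 126 usable)


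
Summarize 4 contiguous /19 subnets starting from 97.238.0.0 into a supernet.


Original prefix: /19
Number of subnets: 4 = 2^2
New prefix = 19 - 2 = 17
Supernet: 97.238.0.0/17


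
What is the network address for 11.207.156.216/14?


IP:   00001011.11001111.10011100.11011000
Mask: 11111111.11111100.00000000.00000000
AND operation:
Net:  00001011.11001100.00000000.00000000
Network: 11.204.0.0/14


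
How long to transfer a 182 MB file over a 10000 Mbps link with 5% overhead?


Effective throughput = 10000 * (1 - 5/100) = 9500 Mbps
File size in Mb = 182 * 8 = 1456 Mb
Time = 1456 / 9500
Time = 0.1533 seconds


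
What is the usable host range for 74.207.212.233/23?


Network: 74.207.212.0
Broadcast: 74.207.213.255
First usable = network + 1
Last usable = broadcast - 1
Range: 74.207.212.1 to 74.207.213.254


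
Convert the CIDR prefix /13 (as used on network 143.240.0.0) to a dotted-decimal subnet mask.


/13 means 13 network bits, 19 host bits
Binary: 11111111111110000000000000000000
Mask: 255.248.0.0


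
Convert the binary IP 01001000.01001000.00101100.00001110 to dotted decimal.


01001000 = 72
01001000 = 72
00101100 = 44
00001110 = 14
IP: 72.72.44.14


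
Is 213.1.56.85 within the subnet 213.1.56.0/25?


Subnet network: 213.1.56.0
Test IP AND mask: 213.1.56.0
Yes, 213.1.56.85 is in 213.1.56.0/25


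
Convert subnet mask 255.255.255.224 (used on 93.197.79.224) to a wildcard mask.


Subnet mask: 255.255.255.224
Wildcard = 255.255.255.255 - subnet mask
255 - 255 = 0
255 - 255 = 0
255 - 255 = 0
255 - 224 = 31
Wildcard: 0.0.0.31


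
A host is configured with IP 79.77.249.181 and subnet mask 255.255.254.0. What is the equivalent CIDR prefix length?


Binary: 11111111.11111111.11111110.00000000
Count leading 1s
Prefix: /23


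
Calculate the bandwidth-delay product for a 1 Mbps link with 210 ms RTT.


BDP = bandwidth * RTT
= 1 Mbps * 210 ms
= 1 * 1e6 * 210 / 1000 bits
= 210000 bits
= 26250 bytes
= 25.6348 KB
BDP = 210000 bits (26250 bytes)


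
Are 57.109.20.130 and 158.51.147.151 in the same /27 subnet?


Mask: 255.255.255.224
57.109.20.130 AND mask = 57.109.20.128
158.51.147.151 AND mask = 158.51.147.128
No, different subnets (57.109.20.128 vs 158.51.147.128)


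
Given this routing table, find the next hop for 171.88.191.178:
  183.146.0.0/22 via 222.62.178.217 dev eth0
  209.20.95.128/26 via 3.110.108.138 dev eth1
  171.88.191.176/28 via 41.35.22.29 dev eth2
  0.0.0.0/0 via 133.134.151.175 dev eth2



Longest prefix match for 171.88.191.178:
  /22 183.146.0.0: no
  /26 209.20.95.128: no
  /28 171.88.191.176: MATCH
  /0 0.0.0.0: MATCH
Selected: next-hop 41.35.22.29 via eth2 (matched /28)


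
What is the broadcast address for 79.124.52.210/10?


Network: 79.64.0.0/10
Host bits = 22
Set all host bits to 1:
Broadcast: 79.127.255.255


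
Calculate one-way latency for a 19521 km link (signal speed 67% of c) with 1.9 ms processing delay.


Speed = 0.67 * 3e5 km/s = 201000 km/s
Propagation delay = 19521 / 201000 = 0.0971 s = 97.1194 ms
Processing delay = 1.9 ms
Total one-way latency = 99.0194 ms


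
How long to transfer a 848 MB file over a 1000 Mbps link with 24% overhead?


Effective throughput = 1000 * (1 - 24/100) = 760 Mbps
File size in Mb = 848 * 8 = 6784 Mb
Time = 6784 / 760
Time = 8.9263 seconds


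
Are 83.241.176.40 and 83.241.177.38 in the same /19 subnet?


Mask: 255.255.224.0
83.241.176.40 AND mask = 83.241.160.0
83.241.177.38 AND mask = 83.241.160.0
Yes, same subnet (83.241.160.0)


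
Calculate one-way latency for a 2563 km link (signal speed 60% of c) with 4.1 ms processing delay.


Speed = 0.6 * 3e5 km/s = 180000 km/s
Propagation delay = 2563 / 180000 = 0.0142 s = 14.2389 ms
Processing delay = 4.1 ms
Total one-way latency = 18.3389 ms


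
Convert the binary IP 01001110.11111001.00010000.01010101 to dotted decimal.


01001110 = 78
11111001 = 249
00010000 = 16
01010101 = 85
IP: 78.249.16.85


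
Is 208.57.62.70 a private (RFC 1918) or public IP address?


RFC 1918 private ranges:
  10.0.0.0/8 (10.0.0.0 - 10.255.255.255)
  172.16.0.0/12 (172.16.0.0 - 172.31.255.255)
  192.168.0.0/16 (192.168.0.0 - 192.168.255.255)
Public (not in any RFC 1918 range)


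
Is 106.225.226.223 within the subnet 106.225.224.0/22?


Subnet network: 106.225.224.0
Test IP AND mask: 106.225.224.0
Yes, 106.225.226.223 is in 106.225.224.0/22


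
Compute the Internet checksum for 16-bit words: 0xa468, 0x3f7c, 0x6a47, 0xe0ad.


Sum all words (with carry folding):
+ 0xa468 = 0xa468
+ 0x3f7c = 0xe3e4
+ 0x6a47 = 0x4e2c
+ 0xe0ad = 0x2eda
One's complement: ~0x2eda
Checksum = 0xd125


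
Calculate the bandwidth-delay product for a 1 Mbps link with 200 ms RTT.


BDP = bandwidth * RTT
= 1 Mbps * 200 ms
= 1 * 1e6 * 200 / 1000 bits
= 200000 bits
= 25000 bytes
= 24.4141 KB
BDP = 200000 bits (25000 bytes)


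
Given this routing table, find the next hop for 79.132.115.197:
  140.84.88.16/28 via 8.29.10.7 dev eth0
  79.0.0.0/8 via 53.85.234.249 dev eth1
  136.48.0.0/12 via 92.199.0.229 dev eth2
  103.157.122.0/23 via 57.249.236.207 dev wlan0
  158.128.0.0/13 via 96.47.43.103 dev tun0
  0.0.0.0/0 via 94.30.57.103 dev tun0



Longest prefix match for 79.132.115.197:
  /28 140.84.88.16: no
  /8 79.0.0.0: MATCH
  /12 136.48.0.0: no
  /23 103.157.122.0: no
  /13 158.128.0.0: no
  /0 0.0.0.0: MATCH
Selected: next-hop 53.85.234.249 via eth1 (matched /8)


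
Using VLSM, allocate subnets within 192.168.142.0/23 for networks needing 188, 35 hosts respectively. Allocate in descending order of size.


188 hosts -> /24 (254 usable): 192.168.142.0/24
35 hosts -> /26 (62 usable): 192.168.143.0/26
Allocation: 192.168.142.0/24 (188 hosts, 254 usable); 192.168.143.0/26 (35 hosts, 62 usable)


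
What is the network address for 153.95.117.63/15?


IP:   10011001.01011111.01110101.00111111
Mask: 11111111.11111110.00000000.00000000
AND operation:
Net:  10011001.01011110.00000000.00000000
Network: 153.94.0.0/15


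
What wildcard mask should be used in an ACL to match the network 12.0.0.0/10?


Subnet mask: 255.192.0.0
Wildcard = 255.255.255.255 - subnet mask
255 - 255 = 0
255 - 192 = 63
255 - 0 = 255
255 - 0 = 255
Wildcard: 0.63.255.255


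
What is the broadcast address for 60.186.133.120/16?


Network: 60.186.0.0/16
Host bits = 16
Set all host bits to 1:
Broadcast: 60.186.255.255


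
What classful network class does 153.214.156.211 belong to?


First octet: 153
Binary: 10011001
10xxxxxx -> Class B (128-191)
Class B, default mask 255.255.0.0 (/16)


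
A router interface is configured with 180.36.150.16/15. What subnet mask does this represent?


/15 means 15 network bits, 17 host bits
Binary: 11111111111111100000000000000000
Mask: 255.254.0.0


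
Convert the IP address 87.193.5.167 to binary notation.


87 = 01010111
193 = 11000001
5 = 00000101
167 = 10100111
Binary: 01010111.11000001.00000101.10100111


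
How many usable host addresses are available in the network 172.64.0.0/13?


Host bits = 32 - 13 = 19
Total addresses = 2^19 = 524288
Usable = total - 2 (network and broadcast)
Usable hosts: 524286


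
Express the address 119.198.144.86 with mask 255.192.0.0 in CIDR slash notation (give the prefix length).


Binary: 11111111.11000000.00000000.00000000
Count leading 1s
Prefix: /10


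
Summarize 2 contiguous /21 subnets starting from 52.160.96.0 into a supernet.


Original prefix: /21
Number of subnets: 2 = 2^1
New prefix = 21 - 1 = 20
Supernet: 52.160.96.0/20


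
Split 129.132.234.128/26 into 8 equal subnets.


New prefix = 26 + 3 = 29
Each subnet has 8 addresses
  129.132.234.128/29
  129.132.234.136/29
  129.132.234.144/29
  129.132.234.152/29
  129.132.234.160/29
  129.132.234.168/29
  129.132.234.176/29
  129.132.234.184/29
Subnets: 129.132.234.128/29, 129.132.234.136/29, 129.132.234.144/29, 129.132.234.152/29, 129.132.234.160/29, 129.132.234.168/29, 129.132.234.176/29, 129.132.234.184/29


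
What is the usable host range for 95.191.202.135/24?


Network: 95.191.202.0
Broadcast: 95.191.202.255
First usable = network + 1
Last usable = broadcast - 1
Range: 95.191.202.1 to 95.191.202.254


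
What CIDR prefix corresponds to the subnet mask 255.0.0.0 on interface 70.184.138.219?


Binary: 11111111.00000000.00000000.00000000
Count leading 1s
Prefix: /8


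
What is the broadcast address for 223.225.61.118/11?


Network: 223.224.0.0/11
Host bits = 21
Set all host bits to 1:
Broadcast: 223.255.255.255


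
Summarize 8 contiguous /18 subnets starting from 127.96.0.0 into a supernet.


Original prefix: /18
Number of subnets: 8 = 2^3
New prefix = 18 - 3 = 15
Supernet: 127.96.0.0/15


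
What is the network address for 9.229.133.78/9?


IP:   00001001.11100101.10000101.01001110
Mask: 11111111.10000000.00000000.00000000
AND operation:
Net:  00001001.10000000.00000000.00000000
Network: 9.128.0.0/9


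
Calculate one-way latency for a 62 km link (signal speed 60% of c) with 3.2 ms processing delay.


Speed = 0.6 * 3e5 km/s = 180000 km/s
Propagation delay = 62 / 180000 = 0.0003 s = 0.3444 ms
Processing delay = 3.2 ms
Total one-way latency = 3.5444 ms


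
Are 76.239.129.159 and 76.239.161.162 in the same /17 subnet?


Mask: 255.255.128.0
76.239.129.159 AND mask = 76.239.128.0
76.239.161.162 AND mask = 76.239.128.0
Yes, same subnet (76.239.128.0)


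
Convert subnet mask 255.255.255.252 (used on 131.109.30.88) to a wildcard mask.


Subnet mask: 255.255.255.252
Wildcard = 255.255.255.255 - subnet mask
255 - 255 = 0
255 - 255 = 0
255 - 255 = 0
255 - 252 = 3
Wildcard: 0.0.0.3


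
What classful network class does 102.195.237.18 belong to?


First octet: 102
Binary: 01100110
0xxxxxxx -> Class A (1-126)
Class A, default mask 255.0.0.0 (/8)


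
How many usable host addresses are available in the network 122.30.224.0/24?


Host bits = 32 - 24 = 8
Total addresses = 2^8 = 256
Usable = total - 2 (network and broadcast)
Usable hosts: 254


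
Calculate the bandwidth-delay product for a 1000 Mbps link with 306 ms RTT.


BDP = bandwidth * RTT
= 1000 Mbps * 306 ms
= 1000 * 1e6 * 306 / 1000 bits
= 306000000 bits
= 38250000 bytes
= 37353.5156 KB
BDP = 306000000 bits (38250000 bytes)


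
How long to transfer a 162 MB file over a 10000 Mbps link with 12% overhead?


Effective throughput = 10000 * (1 - 12/100) = 8800 Mbps
File size in Mb = 162 * 8 = 1296 Mb
Time = 1296 / 8800
Time = 0.1473 seconds


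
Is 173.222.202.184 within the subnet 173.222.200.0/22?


Subnet network: 173.222.200.0
Test IP AND mask: 173.222.200.0
Yes, 173.222.202.184 is in 173.222.200.0/22


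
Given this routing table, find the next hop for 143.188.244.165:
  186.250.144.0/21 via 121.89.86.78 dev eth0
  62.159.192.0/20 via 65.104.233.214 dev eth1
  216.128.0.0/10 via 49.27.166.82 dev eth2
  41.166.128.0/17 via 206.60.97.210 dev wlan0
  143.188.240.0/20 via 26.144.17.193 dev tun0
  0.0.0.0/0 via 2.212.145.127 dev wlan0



Longest prefix match for 143.188.244.165:
  /21 186.250.144.0: no
  /20 62.159.192.0: no
  /10 216.128.0.0: no
  /17 41.166.128.0: no
  /20 143.188.240.0: MATCH
  /0 0.0.0.0: MATCH
Selected: next-hop 26.144.17.193 via tun0 (matched /20)


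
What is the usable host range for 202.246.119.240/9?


Network: 202.128.0.0
Broadcast: 202.255.255.255
First usable = network + 1
Last usable = broadcast - 1
Range: 202.128.0.1 to 202.255.255.254


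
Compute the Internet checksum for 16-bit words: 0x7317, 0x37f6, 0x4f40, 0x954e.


Sum all words (with carry folding):
+ 0x7317 = 0x7317
+ 0x37f6 = 0xab0d
+ 0x4f40 = 0xfa4d
+ 0x954e = 0x8f9c
One's complement: ~0x8f9c
Checksum = 0x7063


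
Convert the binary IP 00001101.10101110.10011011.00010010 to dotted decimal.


00001101 = 13
10101110 = 174
10011011 = 155
00010010 = 18
IP: 13.174.155.18


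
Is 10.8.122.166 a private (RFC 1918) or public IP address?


RFC 1918 private ranges:
  10.0.0.0/8 (10.0.0.0 - 10.255.255.255)
  172.16.0.0/12 (172.16.0.0 - 172.31.255.255)
  192.168.0.0/16 (192.168.0.0 - 192.168.255.255)
Private (in 10.0.0.0/8)


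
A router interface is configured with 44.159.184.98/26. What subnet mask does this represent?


/26 means 26 network bits, 6 host bits
Binary: 11111111111111111111111111000000
Mask: 255.255.255.192


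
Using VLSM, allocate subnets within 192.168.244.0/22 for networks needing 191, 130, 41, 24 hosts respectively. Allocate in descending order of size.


191 hosts -> /24 (254 usable): 192.168.244.0/24
130 hosts -> /24 (254 usable): 192.168.245.0/24
41 hosts -> /26 (62 usable): 192.168.246.0/26
24 hosts -> /27 (30 usable): 192.168.246.64/27
Allocation: 192.168.244.0/24 (191 hosts, 254 usable); 192.168.245.0/24 (130 hosts, 254 usable); 192.168.246.0/26 (41 hosts, 62 usable); 192.168.246.64/27 (24 hosts, 30 usable)


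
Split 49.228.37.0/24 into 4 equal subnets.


New prefix = 24 + 2 = 26
Each subnet has 64 addresses
  49.228.37.0/26
  49.228.37.64/26
  49.228.37.128/26
  49.228.37.192/26
Subnets: 49.228.37.0/26, 49.228.37.64/26, 49.228.37.128/26, 49.228.37.192/26


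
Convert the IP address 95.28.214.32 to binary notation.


95 = 01011111
28 = 00011100
214 = 11010110
32 = 00100000
Binary: 01011111.00011100.11010110.00100000


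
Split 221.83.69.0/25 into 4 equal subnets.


New prefix = 25 + 2 = 27
Each subnet has 32 addresses
  221.83.69.0/27
  221.83.69.32/27
  221.83.69.64/27
  221.83.69.96/27
Subnets: 221.83.69.0/27, 221.83.69.32/27, 221.83.69.64/27, 221.83.69.96/27


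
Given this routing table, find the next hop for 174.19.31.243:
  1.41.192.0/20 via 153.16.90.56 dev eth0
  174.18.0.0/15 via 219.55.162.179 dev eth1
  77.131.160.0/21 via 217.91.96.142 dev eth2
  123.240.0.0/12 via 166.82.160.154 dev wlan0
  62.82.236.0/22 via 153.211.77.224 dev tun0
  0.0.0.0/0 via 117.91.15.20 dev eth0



Longest prefix match for 174.19.31.243:
  /20 1.41.192.0: no
  /15 174.18.0.0: MATCH
  /21 77.131.160.0: no
  /12 123.240.0.0: no
  /22 62.82.236.0: no
  /0 0.0.0.0: MATCH
Selected: next-hop 219.55.162.179 via eth1 (matched /15)


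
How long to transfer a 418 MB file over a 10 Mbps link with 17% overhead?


Effective throughput = 10 * (1 - 17/100) = 8.3 Mbps
File size in Mb = 418 * 8 = 3344 Mb
Time = 3344 / 8.3
Time = 402.8916 seconds


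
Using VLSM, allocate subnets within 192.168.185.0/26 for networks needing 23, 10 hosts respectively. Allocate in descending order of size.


23 hosts -> /27 (30 usable): 192.168.185.0/27
10 hosts -> /28 (14 usable): 192.168.185.32/28
Allocation: 192.168.185.0/27 (23 hosts, 30 usable); 192.168.185.32/28 (10 hosts, 14 usable)


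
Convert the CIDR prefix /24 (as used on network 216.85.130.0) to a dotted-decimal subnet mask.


/24 means 24 network bits, 8 host bits
Binary: 11111111111111111111111100000000
Mask: 255.255.255.0


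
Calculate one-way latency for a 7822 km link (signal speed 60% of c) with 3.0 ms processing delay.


Speed = 0.6 * 3e5 km/s = 180000 km/s
Propagation delay = 7822 / 180000 = 0.0435 s = 43.4556 ms
Processing delay = 3.0 ms
Total one-way latency = 46.4556 ms


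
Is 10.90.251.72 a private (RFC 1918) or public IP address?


RFC 1918 private ranges:
  10.0.0.0/8 (10.0.0.0 - 10.255.255.255)
  172.16.0.0/12 (172.16.0.0 - 172.31.255.255)
  192.168.0.0/16 (192.168.0.0 - 192.168.255.255)
Private (in 10.0.0.0/8)


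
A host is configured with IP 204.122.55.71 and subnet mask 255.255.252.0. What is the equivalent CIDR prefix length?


Binary: 11111111.11111111.11111100.00000000
Count leading 1s
Prefix: /22


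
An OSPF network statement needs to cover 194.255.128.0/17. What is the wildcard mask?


Subnet mask: 255.255.128.0
Wildcard = 255.255.255.255 - subnet mask
255 - 255 = 0
255 - 255 = 0
255 - 128 = 127
255 - 0 = 255
Wildcard: 0.0.127.255


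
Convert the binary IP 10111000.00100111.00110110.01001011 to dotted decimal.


10111000 = 184
00100111 = 39
00110110 = 54
01001011 = 75
IP: 184.39.54.75


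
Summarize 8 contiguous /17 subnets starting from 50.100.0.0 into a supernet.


Original prefix: /17
Number of subnets: 8 = 2^3
New prefix = 17 - 3 = 14
Supernet: 50.100.0.0/14


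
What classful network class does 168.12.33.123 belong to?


First octet: 168
Binary: 10101000
10xxxxxx -> Class B (128-191)
Class B, default mask 255.255.0.0 (/16)


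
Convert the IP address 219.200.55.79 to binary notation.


219 = 11011011
200 = 11001000
55 = 00110111
79 = 01001111
Binary: 11011011.11001000.00110111.01001111


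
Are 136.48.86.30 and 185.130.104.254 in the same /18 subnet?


Mask: 255.255.192.0
136.48.86.30 AND mask = 136.48.64.0
185.130.104.254 AND mask = 185.130.64.0
No, different subnets (136.48.64.0 vs 185.130.64.0)


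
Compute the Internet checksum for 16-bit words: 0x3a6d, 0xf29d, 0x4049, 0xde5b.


Sum all words (with carry folding):
+ 0x3a6d = 0x3a6d
+ 0xf29d = 0x2d0b
+ 0x4049 = 0x6d54
+ 0xde5b = 0x4bb0
One's complement: ~0x4bb0
Checksum = 0xb44f


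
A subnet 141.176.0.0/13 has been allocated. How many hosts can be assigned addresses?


Host bits = 32 - 13 = 19
Total addresses = 2^19 = 524288
Usable = total - 2 (network and broadcast)
Usable hosts: 524286


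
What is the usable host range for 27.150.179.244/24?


Network: 27.150.179.0
Broadcast: 27.150.179.255
First usable = network + 1
Last usable = broadcast - 1
Range: 27.150.179.1 to 27.150.179.254


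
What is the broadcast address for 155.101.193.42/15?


Network: 155.100.0.0/15
Host bits = 17
Set all host bits to 1:
Broadcast: 155.101.255.255


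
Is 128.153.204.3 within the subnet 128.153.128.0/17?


Subnet network: 128.153.128.0
Test IP AND mask: 128.153.128.0
Yes, 128.153.204.3 is in 128.153.128.0/17


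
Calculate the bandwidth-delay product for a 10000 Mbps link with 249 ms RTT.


BDP = bandwidth * RTT
= 10000 Mbps * 249 ms
= 10000 * 1e6 * 249 / 1000 bits
= 2490000000 bits
= 311250000 bytes
= 303955.0781 KB
BDP = 2490000000 bits (311250000 bytes)


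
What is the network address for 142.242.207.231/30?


IP:   10001110.11110010.11001111.11100111
Mask: 11111111.11111111.11111111.11111100
AND operation:
Net:  10001110.11110010.11001111.11100100
Network: 142.242.207.228/30


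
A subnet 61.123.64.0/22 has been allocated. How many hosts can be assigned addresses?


Host bits = 32 - 22 = 10
Total addresses = 2^10 = 1024
Usable = total - 2 (network and broadcast)
Usable hosts: 1022


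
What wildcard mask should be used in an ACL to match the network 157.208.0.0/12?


Subnet mask: 255.240.0.0
Wildcard = 255.255.255.255 - subnet mask
255 - 255 = 0
255 - 240 = 15
255 - 0 = 255
255 - 0 = 255
Wildcard: 0.15.255.255


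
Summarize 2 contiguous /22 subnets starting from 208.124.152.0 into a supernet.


Original prefix: /22
Number of subnets: 2 = 2^1
New prefix = 22 - 1 = 21
Supernet: 208.124.152.0/21


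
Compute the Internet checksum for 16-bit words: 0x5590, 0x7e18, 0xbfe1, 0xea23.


Sum all words (with carry folding):
+ 0x5590 = 0x5590
+ 0x7e18 = 0xd3a8
+ 0xbfe1 = 0x938a
+ 0xea23 = 0x7dae
One's complement: ~0x7dae
Checksum = 0x8251


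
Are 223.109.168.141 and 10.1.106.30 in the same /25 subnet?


Mask: 255.255.255.128
223.109.168.141 AND mask = 223.109.168.128
10.1.106.30 AND mask = 10.1.106.0
No, different subnets (223.109.168.128 vs 10.1.106.0)


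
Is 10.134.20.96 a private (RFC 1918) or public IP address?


RFC 1918 private ranges:
  10.0.0.0/8 (10.0.0.0 - 10.255.255.255)
  172.16.0.0/12 (172.16.0.0 - 172.31.255.255)
  192.168.0.0/16 (192.168.0.0 - 192.168.255.255)
Private (in 10.0.0.0/8)


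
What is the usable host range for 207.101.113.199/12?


Network: 207.96.0.0
Broadcast: 207.111.255.255
First usable = network + 1
Last usable = broadcast - 1
Range: 207.96.0.1 to 207.111.255.254


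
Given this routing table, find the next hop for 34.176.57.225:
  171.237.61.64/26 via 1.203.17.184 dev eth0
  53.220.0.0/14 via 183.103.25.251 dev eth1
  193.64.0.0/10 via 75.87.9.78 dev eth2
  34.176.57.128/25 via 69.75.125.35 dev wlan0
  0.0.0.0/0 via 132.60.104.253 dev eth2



Longest prefix match for 34.176.57.225:
  /26 171.237.61.64: no
  /14 53.220.0.0: no
  /10 193.64.0.0: no
  /25 34.176.57.128: MATCH
  /0 0.0.0.0: MATCH
Selected: next-hop 69.75.125.35 via wlan0 (matched /25)


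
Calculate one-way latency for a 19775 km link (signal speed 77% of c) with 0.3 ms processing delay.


Speed = 0.77 * 3e5 km/s = 231000 km/s
Propagation delay = 19775 / 231000 = 0.0856 s = 85.6061 ms
Processing delay = 0.3 ms
Total one-way latency = 85.9061 ms


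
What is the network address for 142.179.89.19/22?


IP:   10001110.10110011.01011001.00010011
Mask: 11111111.11111111.11111100.00000000
AND operation:
Net:  10001110.10110011.01011000.00000000
Network: 142.179.88.0/22


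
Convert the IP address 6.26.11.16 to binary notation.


6 = 00000110
26 = 00011010
11 = 00001011
16 = 00010000
Binary: 00000110.00011010.00001011.00010000


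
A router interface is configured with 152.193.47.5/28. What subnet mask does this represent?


/28 means 28 network bits, 4 host bits
Binary: 11111111111111111111111111110000
Mask: 255.255.255.240


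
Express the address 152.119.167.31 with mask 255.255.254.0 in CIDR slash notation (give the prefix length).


Binary: 11111111.11111111.11111110.00000000
Count leading 1s
Prefix: /23


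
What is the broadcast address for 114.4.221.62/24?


Network: 114.4.221.0/24
Host bits = 8
Set all host bits to 1:
Broadcast: 114.4.221.255


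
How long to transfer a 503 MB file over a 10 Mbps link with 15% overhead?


Effective throughput = 10 * (1 - 15/100) = 8.5 Mbps
File size in Mb = 503 * 8 = 4024 Mb
Time = 4024 / 8.5
Time = 473.4118 seconds


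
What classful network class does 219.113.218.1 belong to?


First octet: 219
Binary: 11011011
110xxxxx -> Class C (192-223)
Class C, default mask 255.255.255.0 (/24)


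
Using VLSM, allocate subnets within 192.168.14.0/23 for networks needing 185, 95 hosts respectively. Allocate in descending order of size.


185 hosts -> /24 (254 usable): 192.168.14.0/24
95 hosts -> /25 (126 usable): 192.168.15.0/25
Allocation: 192.168.14.0/24 (185 hosts, 254 usable); 192.168.15.0/25 (95 hosts, 126 usable)


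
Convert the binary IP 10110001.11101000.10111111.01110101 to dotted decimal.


10110001 = 177
11101000 = 232
10111111 = 191
01110101 = 117
IP: 177.232.191.117


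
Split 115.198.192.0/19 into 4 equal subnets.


New prefix = 19 + 2 = 21
Each subnet has 2048 addresses
  115.198.192.0/21
  115.198.200.0/21
  115.198.208.0/21
  115.198.216.0/21
Subnets: 115.198.192.0/21, 115.198.200.0/21, 115.198.208.0/21, 115.198.216.0/21


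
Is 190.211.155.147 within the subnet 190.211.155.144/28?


Subnet network: 190.211.155.144
Test IP AND mask: 190.211.155.144
Yes, 190.211.155.147 is in 190.211.155.144/28


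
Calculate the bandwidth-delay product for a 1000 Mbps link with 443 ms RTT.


BDP = bandwidth * RTT
= 1000 Mbps * 443 ms
= 1000 * 1e6 * 443 / 1000 bits
= 443000000 bits
= 55375000 bytes
= 54077.1484 KB
BDP = 443000000 bits (55375000 bytes)


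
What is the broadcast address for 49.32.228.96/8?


Network: 49.0.0.0/8
Host bits = 24
Set all host bits to 1:
Broadcast: 49.255.255.255


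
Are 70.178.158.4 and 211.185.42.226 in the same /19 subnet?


Mask: 255.255.224.0
70.178.158.4 AND mask = 70.178.128.0
211.185.42.226 AND mask = 211.185.32.0
No, different subnets (70.178.128.0 vs 211.185.32.0)


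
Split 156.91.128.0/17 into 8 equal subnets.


New prefix = 17 + 3 = 20
Each subnet has 4096 addresses
  156.91.128.0/20
  156.91.144.0/20
  156.91.160.0/20
  156.91.176.0/20
  156.91.192.0/20
  156.91.208.0/20
  156.91.224.0/20
  156.91.240.0/20
Subnets: 156.91.128.0/20, 156.91.144.0/20, 156.91.160.0/20, 156.91.176.0/20, 156.91.192.0/20, 156.91.208.0/20, 156.91.224.0/20, 156.91.240.0/20


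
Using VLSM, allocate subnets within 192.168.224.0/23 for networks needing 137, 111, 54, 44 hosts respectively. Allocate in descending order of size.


137 hosts -> /24 (254 usable): 192.168.224.0/24
111 hosts -> /25 (126 usable): 192.168.225.0/25
54 hosts -> /26 (62 usable): 192.168.225.128/26
44 hosts -> /26 (62 usable): 192.168.225.192/26
Allocation: 192.168.224.0/24 (137 hosts, 254 usable); 192.168.225.0/25 (111 hosts, 126 usable); 192.168.225.128/26 (54 hosts, 62 usable); 192.168.225.192/26 (44 hosts, 62 usable)


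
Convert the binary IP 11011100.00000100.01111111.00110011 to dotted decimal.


11011100 = 220
00000100 = 4
01111111 = 127
00110011 = 51
IP: 220.4.127.51


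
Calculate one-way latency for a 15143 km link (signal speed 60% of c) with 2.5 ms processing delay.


Speed = 0.6 * 3e5 km/s = 180000 km/s
Propagation delay = 15143 / 180000 = 0.0841 s = 84.1278 ms
Processing delay = 2.5 ms
Total one-way latency = 86.6278 ms


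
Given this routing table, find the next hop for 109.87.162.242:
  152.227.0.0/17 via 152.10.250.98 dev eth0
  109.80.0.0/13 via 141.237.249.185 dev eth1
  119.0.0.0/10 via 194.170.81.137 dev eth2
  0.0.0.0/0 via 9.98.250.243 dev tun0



Longest prefix match for 109.87.162.242:
  /17 152.227.0.0: no
  /13 109.80.0.0: MATCH
  /10 119.0.0.0: no
  /0 0.0.0.0: MATCH
Selected: next-hop 141.237.249.185 via eth1 (matched /13)


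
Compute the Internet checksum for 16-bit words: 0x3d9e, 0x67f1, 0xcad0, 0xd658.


Sum all words (with carry folding):
+ 0x3d9e = 0x3d9e
+ 0x67f1 = 0xa58f
+ 0xcad0 = 0x7060
+ 0xd658 = 0x46b9
One's complement: ~0x46b9
Checksum = 0xb946


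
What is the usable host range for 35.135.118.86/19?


Network: 35.135.96.0
Broadcast: 35.135.127.255
First usable = network + 1
Last usable = broadcast - 1
Range: 35.135.96.1 to 35.135.127.254


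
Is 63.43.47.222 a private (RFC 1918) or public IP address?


RFC 1918 private ranges:
  10.0.0.0/8 (10.0.0.0 - 10.255.255.255)
  172.16.0.0/12 (172.16.0.0 - 172.31.255.255)
  192.168.0.0/16 (192.168.0.0 - 192.168.255.255)
Public (not in any RFC 1918 range)


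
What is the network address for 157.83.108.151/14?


IP:   10011101.01010011.01101100.10010111
Mask: 11111111.11111100.00000000.00000000
AND operation:
Net:  10011101.01010000.00000000.00000000
Network: 157.80.0.0/14


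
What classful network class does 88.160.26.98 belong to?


First octet: 88
Binary: 01011000
0xxxxxxx -> Class A (1-126)
Class A, default mask 255.0.0.0 (/8)


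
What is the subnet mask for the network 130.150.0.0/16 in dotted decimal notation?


/16 means 16 network bits, 16 host bits
Binary: 11111111111111110000000000000000
Mask: 255.255.0.0


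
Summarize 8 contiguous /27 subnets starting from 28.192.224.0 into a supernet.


Original prefix: /27
Number of subnets: 8 = 2^3
New prefix = 27 - 3 = 24
Supernet: 28.192.224.0/24


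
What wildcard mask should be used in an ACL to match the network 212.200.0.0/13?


Subnet mask: 255.248.0.0
Wildcard = 255.255.255.255 - subnet mask
255 - 255 = 0
255 - 248 = 7
255 - 0 = 255
255 - 0 = 255
Wildcard: 0.7.255.255


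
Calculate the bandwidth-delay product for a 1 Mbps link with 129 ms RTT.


BDP = bandwidth * RTT
= 1 Mbps * 129 ms
= 1 * 1e6 * 129 / 1000 bits
= 129000 bits
= 16125 bytes
= 15.7471 KB
BDP = 129000 bits (16125 bytes)


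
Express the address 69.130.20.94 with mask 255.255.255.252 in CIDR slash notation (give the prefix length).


Binary: 11111111.11111111.11111111.11111100
Count leading 1s
Prefix: /30


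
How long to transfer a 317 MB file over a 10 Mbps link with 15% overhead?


Effective throughput = 10 * (1 - 15/100) = 8.5 Mbps
File size in Mb = 317 * 8 = 2536 Mb
Time = 2536 / 8.5
Time = 298.3529 seconds


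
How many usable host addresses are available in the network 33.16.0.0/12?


Host bits = 32 - 12 = 20
Total addresses = 2^20 = 1048576
Usable = total - 2 (network and broadcast)
Usable hosts: 1048574


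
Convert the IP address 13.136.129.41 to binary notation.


13 = 00001101
136 = 10001000
129 = 10000001
41 = 00101001
Binary: 00001101.10001000.10000001.00101001
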